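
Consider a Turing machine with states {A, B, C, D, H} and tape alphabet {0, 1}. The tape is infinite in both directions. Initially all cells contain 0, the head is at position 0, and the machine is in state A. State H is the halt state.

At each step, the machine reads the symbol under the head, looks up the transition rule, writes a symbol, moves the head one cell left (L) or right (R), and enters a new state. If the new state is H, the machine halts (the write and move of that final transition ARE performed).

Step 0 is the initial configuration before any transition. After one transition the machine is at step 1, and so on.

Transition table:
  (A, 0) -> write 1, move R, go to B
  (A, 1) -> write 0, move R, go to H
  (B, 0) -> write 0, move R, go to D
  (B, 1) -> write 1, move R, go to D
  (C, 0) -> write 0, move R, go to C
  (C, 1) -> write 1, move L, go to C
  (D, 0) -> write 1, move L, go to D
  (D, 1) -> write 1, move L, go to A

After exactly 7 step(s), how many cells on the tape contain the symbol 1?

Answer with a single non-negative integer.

Step 1: in state A at pos 0, read 0 -> (A,0)->write 1,move R,goto B. Now: state=B, head=1, tape[-1..2]=0100 (head:   ^)
Step 2: in state B at pos 1, read 0 -> (B,0)->write 0,move R,goto D. Now: state=D, head=2, tape[-1..3]=01000 (head:    ^)
Step 3: in state D at pos 2, read 0 -> (D,0)->write 1,move L,goto D. Now: state=D, head=1, tape[-1..3]=01010 (head:   ^)
Step 4: in state D at pos 1, read 0 -> (D,0)->write 1,move L,goto D. Now: state=D, head=0, tape[-1..3]=01110 (head:  ^)
Step 5: in state D at pos 0, read 1 -> (D,1)->write 1,move L,goto A. Now: state=A, head=-1, tape[-2..3]=001110 (head:  ^)
Step 6: in state A at pos -1, read 0 -> (A,0)->write 1,move R,goto B. Now: state=B, head=0, tape[-2..3]=011110 (head:   ^)
Step 7: in state B at pos 0, read 1 -> (B,1)->write 1,move R,goto D. Now: state=D, head=1, tape[-2..3]=011110 (head:    ^)
Cells containing 1 after step 7: {-1, 0, 1, 2} -> 4 cell(s)

Answer: 4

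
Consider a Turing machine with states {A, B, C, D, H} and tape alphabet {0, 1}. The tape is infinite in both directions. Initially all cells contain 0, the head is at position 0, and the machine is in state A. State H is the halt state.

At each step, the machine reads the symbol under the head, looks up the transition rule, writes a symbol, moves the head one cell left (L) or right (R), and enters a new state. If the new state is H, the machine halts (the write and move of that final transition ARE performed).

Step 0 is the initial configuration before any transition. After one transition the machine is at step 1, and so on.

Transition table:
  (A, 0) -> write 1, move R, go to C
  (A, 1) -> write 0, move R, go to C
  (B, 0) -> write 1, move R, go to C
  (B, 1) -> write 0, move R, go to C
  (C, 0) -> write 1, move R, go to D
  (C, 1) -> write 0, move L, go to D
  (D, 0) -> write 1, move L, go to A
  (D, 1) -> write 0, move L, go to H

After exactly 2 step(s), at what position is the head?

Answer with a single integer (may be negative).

Step 1: in state A at pos 0, read 0 -> (A,0)->write 1,move R,goto C. Now: state=C, head=1, tape[-1..2]=0100 (head:   ^)
Step 2: in state C at pos 1, read 0 -> (C,0)->write 1,move R,goto D. Now: state=D, head=2, tape[-1..3]=01100 (head:    ^)

Answer: 2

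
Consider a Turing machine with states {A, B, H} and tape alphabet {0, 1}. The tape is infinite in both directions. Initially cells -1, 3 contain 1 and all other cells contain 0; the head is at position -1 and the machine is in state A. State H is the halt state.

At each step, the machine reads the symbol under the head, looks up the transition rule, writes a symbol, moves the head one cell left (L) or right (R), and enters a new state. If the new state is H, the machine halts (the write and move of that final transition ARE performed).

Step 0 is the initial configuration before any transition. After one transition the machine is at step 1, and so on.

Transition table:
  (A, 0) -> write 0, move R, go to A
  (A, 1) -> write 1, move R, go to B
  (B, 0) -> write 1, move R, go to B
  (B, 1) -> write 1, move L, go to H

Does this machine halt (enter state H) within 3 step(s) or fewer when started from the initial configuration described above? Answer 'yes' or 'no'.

Answer: no

Derivation:
Step 1: in state A at pos -1, read 1 -> (A,1)->write 1,move R,goto B. Now: state=B, head=0, tape[-2..4]=0100010 (head:   ^)
Step 2: in state B at pos 0, read 0 -> (B,0)->write 1,move R,goto B. Now: state=B, head=1, tape[-2..4]=0110010 (head:    ^)
Step 3: in state B at pos 1, read 0 -> (B,0)->write 1,move R,goto B. Now: state=B, head=2, tape[-2..4]=0111010 (head:     ^)
After 3 step(s): state = B (not H) -> not halted within 3 -> no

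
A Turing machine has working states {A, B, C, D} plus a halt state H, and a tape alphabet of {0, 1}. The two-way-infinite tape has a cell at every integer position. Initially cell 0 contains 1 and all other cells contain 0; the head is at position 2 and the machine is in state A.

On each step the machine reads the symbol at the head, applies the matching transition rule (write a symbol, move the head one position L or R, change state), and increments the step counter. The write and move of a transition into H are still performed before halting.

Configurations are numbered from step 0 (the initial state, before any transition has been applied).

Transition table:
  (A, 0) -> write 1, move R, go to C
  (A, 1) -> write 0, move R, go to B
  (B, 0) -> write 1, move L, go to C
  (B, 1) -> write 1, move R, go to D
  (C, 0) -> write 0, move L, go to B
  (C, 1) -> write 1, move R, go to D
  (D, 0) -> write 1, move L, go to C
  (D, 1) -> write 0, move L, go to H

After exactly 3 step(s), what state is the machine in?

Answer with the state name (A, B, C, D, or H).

Answer: D

Derivation:
Step 1: in state A at pos 2, read 0 -> (A,0)->write 1,move R,goto C. Now: state=C, head=3, tape[-1..4]=010100 (head:     ^)
Step 2: in state C at pos 3, read 0 -> (C,0)->write 0,move L,goto B. Now: state=B, head=2, tape[-1..4]=010100 (head:    ^)
Step 3: in state B at pos 2, read 1 -> (B,1)->write 1,move R,goto D. Now: state=D, head=3, tape[-1..4]=010100 (head:     ^)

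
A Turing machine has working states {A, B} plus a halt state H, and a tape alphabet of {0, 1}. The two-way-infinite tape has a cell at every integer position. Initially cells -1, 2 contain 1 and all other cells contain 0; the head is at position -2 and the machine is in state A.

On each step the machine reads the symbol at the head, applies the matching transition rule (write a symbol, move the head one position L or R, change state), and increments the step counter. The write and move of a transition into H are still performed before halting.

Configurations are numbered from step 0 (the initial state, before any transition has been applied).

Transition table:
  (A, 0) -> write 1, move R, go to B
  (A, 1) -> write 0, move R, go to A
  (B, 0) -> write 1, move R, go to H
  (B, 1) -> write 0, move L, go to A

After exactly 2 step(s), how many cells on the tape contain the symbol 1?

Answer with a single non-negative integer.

Answer: 2

Derivation:
Step 1: in state A at pos -2, read 0 -> (A,0)->write 1,move R,goto B. Now: state=B, head=-1, tape[-3..3]=0110010 (head:   ^)
Step 2: in state B at pos -1, read 1 -> (B,1)->write 0,move L,goto A. Now: state=A, head=-2, tape[-3..3]=0100010 (head:  ^)
Cells containing 1 after step 2: {-2, 2} -> 2 cell(s)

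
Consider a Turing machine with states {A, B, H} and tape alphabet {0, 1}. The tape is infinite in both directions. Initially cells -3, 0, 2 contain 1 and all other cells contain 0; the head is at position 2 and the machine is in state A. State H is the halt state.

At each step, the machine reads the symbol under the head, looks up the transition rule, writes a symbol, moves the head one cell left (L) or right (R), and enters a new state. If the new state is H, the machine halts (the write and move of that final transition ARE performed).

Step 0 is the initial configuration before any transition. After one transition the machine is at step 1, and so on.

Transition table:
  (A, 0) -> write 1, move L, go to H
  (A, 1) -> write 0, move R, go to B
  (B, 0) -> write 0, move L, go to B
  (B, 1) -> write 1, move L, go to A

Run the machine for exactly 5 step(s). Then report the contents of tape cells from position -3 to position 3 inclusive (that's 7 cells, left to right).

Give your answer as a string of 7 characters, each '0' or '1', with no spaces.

Answer: 1001000

Derivation:
Step 1: in state A at pos 2, read 1 -> (A,1)->write 0,move R,goto B. Now: state=B, head=3, tape[-4..4]=010010000 (head:        ^)
Step 2: in state B at pos 3, read 0 -> (B,0)->write 0,move L,goto B. Now: state=B, head=2, tape[-4..4]=010010000 (head:       ^)
Step 3: in state B at pos 2, read 0 -> (B,0)->write 0,move L,goto B. Now: state=B, head=1, tape[-4..4]=010010000 (head:      ^)
Step 4: in state B at pos 1, read 0 -> (B,0)->write 0,move L,goto B. Now: state=B, head=0, tape[-4..4]=010010000 (head:     ^)
Step 5: in state B at pos 0, read 1 -> (B,1)->write 1,move L,goto A. Now: state=A, head=-1, tape[-4..4]=010010000 (head:    ^)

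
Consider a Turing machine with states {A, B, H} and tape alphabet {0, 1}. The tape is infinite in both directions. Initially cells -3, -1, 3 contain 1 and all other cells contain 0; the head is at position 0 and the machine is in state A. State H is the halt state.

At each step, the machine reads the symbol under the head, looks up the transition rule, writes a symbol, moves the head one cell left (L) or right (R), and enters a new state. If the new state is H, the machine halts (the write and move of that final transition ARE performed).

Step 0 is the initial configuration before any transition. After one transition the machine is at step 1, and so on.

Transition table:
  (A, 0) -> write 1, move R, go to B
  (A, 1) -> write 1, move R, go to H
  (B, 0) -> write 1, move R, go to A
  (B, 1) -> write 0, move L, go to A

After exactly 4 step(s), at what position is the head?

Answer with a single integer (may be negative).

Step 1: in state A at pos 0, read 0 -> (A,0)->write 1,move R,goto B. Now: state=B, head=1, tape[-4..4]=010110010 (head:      ^)
Step 2: in state B at pos 1, read 0 -> (B,0)->write 1,move R,goto A. Now: state=A, head=2, tape[-4..4]=010111010 (head:       ^)
Step 3: in state A at pos 2, read 0 -> (A,0)->write 1,move R,goto B. Now: state=B, head=3, tape[-4..4]=010111110 (head:        ^)
Step 4: in state B at pos 3, read 1 -> (B,1)->write 0,move L,goto A. Now: state=A, head=2, tape[-4..4]=010111100 (head:       ^)

Answer: 2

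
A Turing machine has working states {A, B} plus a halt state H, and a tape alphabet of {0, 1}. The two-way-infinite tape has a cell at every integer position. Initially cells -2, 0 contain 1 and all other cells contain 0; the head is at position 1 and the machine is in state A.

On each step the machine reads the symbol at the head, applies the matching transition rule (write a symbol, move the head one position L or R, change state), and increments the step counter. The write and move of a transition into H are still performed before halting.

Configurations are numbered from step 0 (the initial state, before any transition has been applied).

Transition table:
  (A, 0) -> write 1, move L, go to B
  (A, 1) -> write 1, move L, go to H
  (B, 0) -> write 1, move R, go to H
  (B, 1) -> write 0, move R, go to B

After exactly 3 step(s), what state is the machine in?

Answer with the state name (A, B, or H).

Step 1: in state A at pos 1, read 0 -> (A,0)->write 1,move L,goto B. Now: state=B, head=0, tape[-3..2]=010110 (head:    ^)
Step 2: in state B at pos 0, read 1 -> (B,1)->write 0,move R,goto B. Now: state=B, head=1, tape[-3..2]=010010 (head:     ^)
Step 3: in state B at pos 1, read 1 -> (B,1)->write 0,move R,goto B. Now: state=B, head=2, tape[-3..3]=0100000 (head:      ^)

Answer: B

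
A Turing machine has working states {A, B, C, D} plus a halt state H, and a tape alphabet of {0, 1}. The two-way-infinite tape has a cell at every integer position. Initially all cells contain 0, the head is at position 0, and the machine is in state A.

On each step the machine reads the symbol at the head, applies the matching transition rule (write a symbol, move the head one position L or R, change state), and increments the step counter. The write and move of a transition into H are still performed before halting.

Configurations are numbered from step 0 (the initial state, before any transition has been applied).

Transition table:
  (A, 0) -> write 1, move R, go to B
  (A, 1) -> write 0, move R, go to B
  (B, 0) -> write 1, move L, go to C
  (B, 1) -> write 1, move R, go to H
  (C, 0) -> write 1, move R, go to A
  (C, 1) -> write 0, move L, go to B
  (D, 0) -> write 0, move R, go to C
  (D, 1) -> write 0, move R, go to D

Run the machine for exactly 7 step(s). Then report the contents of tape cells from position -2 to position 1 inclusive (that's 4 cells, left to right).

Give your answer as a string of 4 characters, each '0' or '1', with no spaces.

Answer: 1011

Derivation:
Step 1: in state A at pos 0, read 0 -> (A,0)->write 1,move R,goto B. Now: state=B, head=1, tape[-1..2]=0100 (head:   ^)
Step 2: in state B at pos 1, read 0 -> (B,0)->write 1,move L,goto C. Now: state=C, head=0, tape[-1..2]=0110 (head:  ^)
Step 3: in state C at pos 0, read 1 -> (C,1)->write 0,move L,goto B. Now: state=B, head=-1, tape[-2..2]=00010 (head:  ^)
Step 4: in state B at pos -1, read 0 -> (B,0)->write 1,move L,goto C. Now: state=C, head=-2, tape[-3..2]=001010 (head:  ^)
Step 5: in state C at pos -2, read 0 -> (C,0)->write 1,move R,goto A. Now: state=A, head=-1, tape[-3..2]=011010 (head:   ^)
Step 6: in state A at pos -1, read 1 -> (A,1)->write 0,move R,goto B. Now: state=B, head=0, tape[-3..2]=010010 (head:    ^)
Step 7: in state B at pos 0, read 0 -> (B,0)->write 1,move L,goto C. Now: state=C, head=-1, tape[-3..2]=010110 (head:   ^)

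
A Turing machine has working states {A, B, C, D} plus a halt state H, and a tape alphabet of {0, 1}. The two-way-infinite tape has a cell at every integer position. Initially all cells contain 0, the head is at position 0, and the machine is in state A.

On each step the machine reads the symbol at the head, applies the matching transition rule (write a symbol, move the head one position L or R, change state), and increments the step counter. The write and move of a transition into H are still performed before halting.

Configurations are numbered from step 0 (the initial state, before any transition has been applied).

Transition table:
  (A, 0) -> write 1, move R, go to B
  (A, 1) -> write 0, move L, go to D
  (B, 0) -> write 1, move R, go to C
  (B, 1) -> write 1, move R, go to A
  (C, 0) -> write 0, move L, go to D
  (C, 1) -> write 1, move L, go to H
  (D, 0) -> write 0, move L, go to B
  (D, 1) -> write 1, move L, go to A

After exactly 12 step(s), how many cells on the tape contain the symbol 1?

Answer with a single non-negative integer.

Step 1: in state A at pos 0, read 0 -> (A,0)->write 1,move R,goto B. Now: state=B, head=1, tape[-1..2]=0100 (head:   ^)
Step 2: in state B at pos 1, read 0 -> (B,0)->write 1,move R,goto C. Now: state=C, head=2, tape[-1..3]=01100 (head:    ^)
Step 3: in state C at pos 2, read 0 -> (C,0)->write 0,move L,goto D. Now: state=D, head=1, tape[-1..3]=01100 (head:   ^)
Step 4: in state D at pos 1, read 1 -> (D,1)->write 1,move L,goto A. Now: state=A, head=0, tape[-1..3]=01100 (head:  ^)
Step 5: in state A at pos 0, read 1 -> (A,1)->write 0,move L,goto D. Now: state=D, head=-1, tape[-2..3]=000100 (head:  ^)
Step 6: in state D at pos -1, read 0 -> (D,0)->write 0,move L,goto B. Now: state=B, head=-2, tape[-3..3]=0000100 (head:  ^)
Step 7: in state B at pos -2, read 0 -> (B,0)->write 1,move R,goto C. Now: state=C, head=-1, tape[-3..3]=0100100 (head:   ^)
Step 8: in state C at pos -1, read 0 -> (C,0)->write 0,move L,goto D. Now: state=D, head=-2, tape[-3..3]=0100100 (head:  ^)
Step 9: in state D at pos -2, read 1 -> (D,1)->write 1,move L,goto A. Now: state=A, head=-3, tape[-4..3]=00100100 (head:  ^)
Step 10: in state A at pos -3, read 0 -> (A,0)->write 1,move R,goto B. Now: state=B, head=-2, tape[-4..3]=01100100 (head:   ^)
Step 11: in state B at pos -2, read 1 -> (B,1)->write 1,move R,goto A. Now: state=A, head=-1, tape[-4..3]=01100100 (head:    ^)
Step 12: in state A at pos -1, read 0 -> (A,0)->write 1,move R,goto B. Now: state=B, head=0, tape[-4..3]=01110100 (head:     ^)
Cells containing 1 after step 12: {-3, -2, -1, 1} -> 4 cell(s)

Answer: 4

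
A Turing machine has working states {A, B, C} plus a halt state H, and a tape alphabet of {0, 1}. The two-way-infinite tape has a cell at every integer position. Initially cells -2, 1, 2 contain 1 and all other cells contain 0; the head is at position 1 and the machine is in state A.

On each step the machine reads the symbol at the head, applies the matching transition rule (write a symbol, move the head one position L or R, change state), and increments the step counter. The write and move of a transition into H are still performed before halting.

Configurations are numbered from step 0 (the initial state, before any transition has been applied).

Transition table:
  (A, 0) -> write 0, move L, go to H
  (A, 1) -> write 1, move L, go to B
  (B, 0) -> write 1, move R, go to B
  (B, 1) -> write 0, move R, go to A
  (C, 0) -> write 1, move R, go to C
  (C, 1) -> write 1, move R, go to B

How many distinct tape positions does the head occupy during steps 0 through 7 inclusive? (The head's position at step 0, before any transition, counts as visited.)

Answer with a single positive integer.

Answer: 4

Derivation:
Step 1: in state A at pos 1, read 1 -> (A,1)->write 1,move L,goto B. Now: state=B, head=0, tape[-3..3]=0100110 (head:    ^)
Step 2: in state B at pos 0, read 0 -> (B,0)->write 1,move R,goto B. Now: state=B, head=1, tape[-3..3]=0101110 (head:     ^)
Step 3: in state B at pos 1, read 1 -> (B,1)->write 0,move R,goto A. Now: state=A, head=2, tape[-3..3]=0101010 (head:      ^)
Step 4: in state A at pos 2, read 1 -> (A,1)->write 1,move L,goto B. Now: state=B, head=1, tape[-3..3]=0101010 (head:     ^)
Step 5: in state B at pos 1, read 0 -> (B,0)->write 1,move R,goto B. Now: state=B, head=2, tape[-3..3]=0101110 (head:      ^)
Step 6: in state B at pos 2, read 1 -> (B,1)->write 0,move R,goto A. Now: state=A, head=3, tape[-3..4]=01011000 (head:       ^)
Step 7: in state A at pos 3, read 0 -> (A,0)->write 0,move L,goto H. Now: state=H, head=2, tape[-3..4]=01011000 (head:      ^)
Head positions at steps 0..7: starting at 1, distinct positions visited = {0, 1, 2, 3} -> 4 position(s)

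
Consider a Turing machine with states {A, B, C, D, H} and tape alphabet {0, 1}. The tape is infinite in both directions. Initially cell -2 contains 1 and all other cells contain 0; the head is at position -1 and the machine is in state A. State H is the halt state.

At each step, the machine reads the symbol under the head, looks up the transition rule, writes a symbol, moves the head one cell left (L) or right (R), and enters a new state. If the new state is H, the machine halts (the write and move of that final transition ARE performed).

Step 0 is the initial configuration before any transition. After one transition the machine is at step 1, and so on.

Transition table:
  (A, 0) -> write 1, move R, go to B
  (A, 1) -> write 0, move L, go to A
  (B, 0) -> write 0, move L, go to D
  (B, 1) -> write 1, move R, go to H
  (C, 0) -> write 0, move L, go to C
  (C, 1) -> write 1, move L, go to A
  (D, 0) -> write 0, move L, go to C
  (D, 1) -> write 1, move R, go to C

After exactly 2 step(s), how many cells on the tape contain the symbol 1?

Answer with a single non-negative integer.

Step 1: in state A at pos -1, read 0 -> (A,0)->write 1,move R,goto B. Now: state=B, head=0, tape[-3..1]=01100 (head:    ^)
Step 2: in state B at pos 0, read 0 -> (B,0)->write 0,move L,goto D. Now: state=D, head=-1, tape[-3..1]=01100 (head:   ^)
Cells containing 1 after step 2: {-2, -1} -> 2 cell(s)

Answer: 2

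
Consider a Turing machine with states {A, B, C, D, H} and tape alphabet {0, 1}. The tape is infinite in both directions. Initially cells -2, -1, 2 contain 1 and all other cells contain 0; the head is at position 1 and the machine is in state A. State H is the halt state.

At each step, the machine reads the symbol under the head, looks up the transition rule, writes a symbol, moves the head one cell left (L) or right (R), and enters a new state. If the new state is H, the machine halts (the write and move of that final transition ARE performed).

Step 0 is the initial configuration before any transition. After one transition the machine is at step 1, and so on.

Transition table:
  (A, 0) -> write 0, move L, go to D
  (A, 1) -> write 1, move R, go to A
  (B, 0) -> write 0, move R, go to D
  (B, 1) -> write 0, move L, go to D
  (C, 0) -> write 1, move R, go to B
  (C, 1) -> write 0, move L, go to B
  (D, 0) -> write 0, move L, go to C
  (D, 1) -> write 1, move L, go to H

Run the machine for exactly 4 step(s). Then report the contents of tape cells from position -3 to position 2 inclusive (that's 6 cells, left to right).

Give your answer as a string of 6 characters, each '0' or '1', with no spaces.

Answer: 000001

Derivation:
Step 1: in state A at pos 1, read 0 -> (A,0)->write 0,move L,goto D. Now: state=D, head=0, tape[-3..3]=0110010 (head:    ^)
Step 2: in state D at pos 0, read 0 -> (D,0)->write 0,move L,goto C. Now: state=C, head=-1, tape[-3..3]=0110010 (head:   ^)
Step 3: in state C at pos -1, read 1 -> (C,1)->write 0,move L,goto B. Now: state=B, head=-2, tape[-3..3]=0100010 (head:  ^)
Step 4: in state B at pos -2, read 1 -> (B,1)->write 0,move L,goto D. Now: state=D, head=-3, tape[-4..3]=00000010 (head:  ^)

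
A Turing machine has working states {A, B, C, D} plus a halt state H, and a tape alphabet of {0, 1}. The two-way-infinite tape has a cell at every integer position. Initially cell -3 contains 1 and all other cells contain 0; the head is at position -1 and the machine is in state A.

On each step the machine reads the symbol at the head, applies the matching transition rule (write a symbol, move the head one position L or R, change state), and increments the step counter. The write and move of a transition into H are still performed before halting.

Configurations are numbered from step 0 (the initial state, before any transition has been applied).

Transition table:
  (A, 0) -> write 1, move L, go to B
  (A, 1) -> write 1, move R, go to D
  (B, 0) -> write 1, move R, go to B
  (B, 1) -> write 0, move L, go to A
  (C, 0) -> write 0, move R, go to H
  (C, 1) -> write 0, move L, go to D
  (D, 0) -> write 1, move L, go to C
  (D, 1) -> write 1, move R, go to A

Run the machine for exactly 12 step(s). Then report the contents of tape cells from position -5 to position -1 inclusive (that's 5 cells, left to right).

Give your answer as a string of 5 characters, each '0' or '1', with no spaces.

Answer: 10011

Derivation:
Step 1: in state A at pos -1, read 0 -> (A,0)->write 1,move L,goto B. Now: state=B, head=-2, tape[-4..0]=01010 (head:   ^)
Step 2: in state B at pos -2, read 0 -> (B,0)->write 1,move R,goto B. Now: state=B, head=-1, tape[-4..0]=01110 (head:    ^)
Step 3: in state B at pos -1, read 1 -> (B,1)->write 0,move L,goto A. Now: state=A, head=-2, tape[-4..0]=01100 (head:   ^)
Step 4: in state A at pos -2, read 1 -> (A,1)->write 1,move R,goto D. Now: state=D, head=-1, tape[-4..0]=01100 (head:    ^)
Step 5: in state D at pos -1, read 0 -> (D,0)->write 1,move L,goto C. Now: state=C, head=-2, tape[-4..0]=01110 (head:   ^)
Step 6: in state C at pos -2, read 1 -> (C,1)->write 0,move L,goto D. Now: state=D, head=-3, tape[-4..0]=01010 (head:  ^)
Step 7: in state D at pos -3, read 1 -> (D,1)->write 1,move R,goto A. Now: state=A, head=-2, tape[-4..0]=01010 (head:   ^)
Step 8: in state A at pos -2, read 0 -> (A,0)->write 1,move L,goto B. Now: state=B, head=-3, tape[-4..0]=01110 (head:  ^)
Step 9: in state B at pos -3, read 1 -> (B,1)->write 0,move L,goto A. Now: state=A, head=-4, tape[-5..0]=000110 (head:  ^)
Step 10: in state A at pos -4, read 0 -> (A,0)->write 1,move L,goto B. Now: state=B, head=-5, tape[-6..0]=0010110 (head:  ^)
Step 11: in state B at pos -5, read 0 -> (B,0)->write 1,move R,goto B. Now: state=B, head=-4, tape[-6..0]=0110110 (head:   ^)
Step 12: in state B at pos -4, read 1 -> (B,1)->write 0,move L,goto A. Now: state=A, head=-5, tape[-6..0]=0100110 (head:  ^)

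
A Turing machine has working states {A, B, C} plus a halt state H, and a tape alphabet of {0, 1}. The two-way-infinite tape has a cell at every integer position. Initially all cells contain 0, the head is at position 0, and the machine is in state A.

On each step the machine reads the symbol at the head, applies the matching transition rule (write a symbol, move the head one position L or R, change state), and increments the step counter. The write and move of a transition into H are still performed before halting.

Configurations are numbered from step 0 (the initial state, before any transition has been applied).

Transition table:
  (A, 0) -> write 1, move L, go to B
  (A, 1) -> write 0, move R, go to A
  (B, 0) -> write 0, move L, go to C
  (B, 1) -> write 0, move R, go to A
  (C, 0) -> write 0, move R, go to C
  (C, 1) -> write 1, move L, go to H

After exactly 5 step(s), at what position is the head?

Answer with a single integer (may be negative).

Answer: -1

Derivation:
Step 1: in state A at pos 0, read 0 -> (A,0)->write 1,move L,goto B. Now: state=B, head=-1, tape[-2..1]=0010 (head:  ^)
Step 2: in state B at pos -1, read 0 -> (B,0)->write 0,move L,goto C. Now: state=C, head=-2, tape[-3..1]=00010 (head:  ^)
Step 3: in state C at pos -2, read 0 -> (C,0)->write 0,move R,goto C. Now: state=C, head=-1, tape[-3..1]=00010 (head:   ^)
Step 4: in state C at pos -1, read 0 -> (C,0)->write 0,move R,goto C. Now: state=C, head=0, tape[-3..1]=00010 (head:    ^)
Step 5: in state C at pos 0, read 1 -> (C,1)->write 1,move L,goto H. Now: state=H, head=-1, tape[-3..1]=00010 (head:   ^)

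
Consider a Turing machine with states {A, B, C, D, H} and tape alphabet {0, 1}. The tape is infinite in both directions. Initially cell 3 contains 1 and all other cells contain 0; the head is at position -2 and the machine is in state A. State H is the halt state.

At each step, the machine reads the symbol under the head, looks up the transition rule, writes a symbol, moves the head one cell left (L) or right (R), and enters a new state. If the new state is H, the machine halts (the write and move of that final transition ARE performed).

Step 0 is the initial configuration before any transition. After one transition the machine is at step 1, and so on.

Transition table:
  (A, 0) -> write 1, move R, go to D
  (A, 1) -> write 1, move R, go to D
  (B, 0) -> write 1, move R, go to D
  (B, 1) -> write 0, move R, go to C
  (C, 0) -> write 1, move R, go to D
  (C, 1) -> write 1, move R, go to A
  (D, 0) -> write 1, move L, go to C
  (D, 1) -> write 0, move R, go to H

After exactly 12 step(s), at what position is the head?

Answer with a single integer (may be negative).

Step 1: in state A at pos -2, read 0 -> (A,0)->write 1,move R,goto D. Now: state=D, head=-1, tape[-3..4]=01000010 (head:   ^)
Step 2: in state D at pos -1, read 0 -> (D,0)->write 1,move L,goto C. Now: state=C, head=-2, tape[-3..4]=01100010 (head:  ^)
Step 3: in state C at pos -2, read 1 -> (C,1)->write 1,move R,goto A. Now: state=A, head=-1, tape[-3..4]=01100010 (head:   ^)
Step 4: in state A at pos -1, read 1 -> (A,1)->write 1,move R,goto D. Now: state=D, head=0, tape[-3..4]=01100010 (head:    ^)
Step 5: in state D at pos 0, read 0 -> (D,0)->write 1,move L,goto C. Now: state=C, head=-1, tape[-3..4]=01110010 (head:   ^)
Step 6: in state C at pos -1, read 1 -> (C,1)->write 1,move R,goto A. Now: state=A, head=0, tape[-3..4]=01110010 (head:    ^)
Step 7: in state A at pos 0, read 1 -> (A,1)->write 1,move R,goto D. Now: state=D, head=1, tape[-3..4]=01110010 (head:     ^)
Step 8: in state D at pos 1, read 0 -> (D,0)->write 1,move L,goto C. Now: state=C, head=0, tape[-3..4]=01111010 (head:    ^)
Step 9: in state C at pos 0, read 1 -> (C,1)->write 1,move R,goto A. Now: state=A, head=1, tape[-3..4]=01111010 (head:     ^)
Step 10: in state A at pos 1, read 1 -> (A,1)->write 1,move R,goto D. Now: state=D, head=2, tape[-3..4]=01111010 (head:      ^)
Step 11: in state D at pos 2, read 0 -> (D,0)->write 1,move L,goto C. Now: state=C, head=1, tape[-3..4]=01111110 (head:     ^)
Step 12: in state C at pos 1, read 1 -> (C,1)->write 1,move R,goto A. Now: state=A, head=2, tape[-3..4]=01111110 (head:      ^)

Answer: 2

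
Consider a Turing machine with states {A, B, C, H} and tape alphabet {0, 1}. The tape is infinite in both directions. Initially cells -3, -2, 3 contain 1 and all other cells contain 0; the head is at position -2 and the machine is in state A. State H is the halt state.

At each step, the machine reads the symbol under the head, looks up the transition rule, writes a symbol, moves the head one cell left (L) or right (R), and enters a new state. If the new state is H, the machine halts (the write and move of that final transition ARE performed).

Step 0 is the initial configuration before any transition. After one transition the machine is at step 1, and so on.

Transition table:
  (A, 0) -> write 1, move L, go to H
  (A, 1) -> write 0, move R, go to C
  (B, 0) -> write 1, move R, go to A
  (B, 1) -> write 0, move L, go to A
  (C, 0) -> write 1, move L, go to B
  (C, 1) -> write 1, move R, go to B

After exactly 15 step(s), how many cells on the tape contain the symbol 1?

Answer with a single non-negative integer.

Answer: 7

Derivation:
Step 1: in state A at pos -2, read 1 -> (A,1)->write 0,move R,goto C. Now: state=C, head=-1, tape[-4..4]=010000010 (head:    ^)
Step 2: in state C at pos -1, read 0 -> (C,0)->write 1,move L,goto B. Now: state=B, head=-2, tape[-4..4]=010100010 (head:   ^)
Step 3: in state B at pos -2, read 0 -> (B,0)->write 1,move R,goto A. Now: state=A, head=-1, tape[-4..4]=011100010 (head:    ^)
Step 4: in state A at pos -1, read 1 -> (A,1)->write 0,move R,goto C. Now: state=C, head=0, tape[-4..4]=011000010 (head:     ^)
Step 5: in state C at pos 0, read 0 -> (C,0)->write 1,move L,goto B. Now: state=B, head=-1, tape[-4..4]=011010010 (head:    ^)
Step 6: in state B at pos -1, read 0 -> (B,0)->write 1,move R,goto A. Now: state=A, head=0, tape[-4..4]=011110010 (head:     ^)
Step 7: in state A at pos 0, read 1 -> (A,1)->write 0,move R,goto C. Now: state=C, head=1, tape[-4..4]=011100010 (head:      ^)
Step 8: in state C at pos 1, read 0 -> (C,0)->write 1,move L,goto B. Now: state=B, head=0, tape[-4..4]=011101010 (head:     ^)
Step 9: in state B at pos 0, read 0 -> (B,0)->write 1,move R,goto A. Now: state=A, head=1, tape[-4..4]=011111010 (head:      ^)
Step 10: in state A at pos 1, read 1 -> (A,1)->write 0,move R,goto C. Now: state=C, head=2, tape[-4..4]=011110010 (head:       ^)
Step 11: in state C at pos 2, read 0 -> (C,0)->write 1,move L,goto B. Now: state=B, head=1, tape[-4..4]=011110110 (head:      ^)
Step 12: in state B at pos 1, read 0 -> (B,0)->write 1,move R,goto A. Now: state=A, head=2, tape[-4..4]=011111110 (head:       ^)
Step 13: in state A at pos 2, read 1 -> (A,1)->write 0,move R,goto C. Now: state=C, head=3, tape[-4..4]=011111010 (head:        ^)
Step 14: in state C at pos 3, read 1 -> (C,1)->write 1,move R,goto B. Now: state=B, head=4, tape[-4..5]=0111110100 (head:         ^)
Step 15: in state B at pos 4, read 0 -> (B,0)->write 1,move R,goto A. Now: state=A, head=5, tape[-4..6]=01111101100 (head:          ^)
Cells containing 1 after step 15: {-3, -2, -1, 0, 1, 3, 4} -> 7 cell(s)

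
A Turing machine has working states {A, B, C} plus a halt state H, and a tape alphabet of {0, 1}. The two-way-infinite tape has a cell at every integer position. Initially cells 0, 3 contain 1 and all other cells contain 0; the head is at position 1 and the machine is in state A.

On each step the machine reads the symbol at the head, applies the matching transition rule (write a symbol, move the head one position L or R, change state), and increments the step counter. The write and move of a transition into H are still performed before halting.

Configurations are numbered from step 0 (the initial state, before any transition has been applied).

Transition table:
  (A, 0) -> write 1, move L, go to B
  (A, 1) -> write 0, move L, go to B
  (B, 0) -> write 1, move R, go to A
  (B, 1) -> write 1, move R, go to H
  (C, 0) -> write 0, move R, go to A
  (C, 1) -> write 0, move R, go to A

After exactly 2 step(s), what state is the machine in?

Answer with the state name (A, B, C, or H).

Step 1: in state A at pos 1, read 0 -> (A,0)->write 1,move L,goto B. Now: state=B, head=0, tape[-1..4]=011010 (head:  ^)
Step 2: in state B at pos 0, read 1 -> (B,1)->write 1,move R,goto H. Now: state=H, head=1, tape[-1..4]=011010 (head:   ^)

Answer: H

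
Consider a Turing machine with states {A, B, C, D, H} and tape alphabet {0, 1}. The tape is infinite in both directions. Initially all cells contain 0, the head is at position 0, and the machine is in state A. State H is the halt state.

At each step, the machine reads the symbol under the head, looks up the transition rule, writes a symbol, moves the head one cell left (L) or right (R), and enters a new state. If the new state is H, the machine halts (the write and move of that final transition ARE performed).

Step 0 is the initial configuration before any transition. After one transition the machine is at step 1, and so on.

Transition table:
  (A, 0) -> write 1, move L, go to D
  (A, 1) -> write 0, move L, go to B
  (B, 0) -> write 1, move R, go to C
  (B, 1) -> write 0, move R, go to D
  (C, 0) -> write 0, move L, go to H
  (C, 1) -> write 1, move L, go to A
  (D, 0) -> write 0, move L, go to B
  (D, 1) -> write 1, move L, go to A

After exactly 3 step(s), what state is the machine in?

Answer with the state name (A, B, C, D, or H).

Answer: C

Derivation:
Step 1: in state A at pos 0, read 0 -> (A,0)->write 1,move L,goto D. Now: state=D, head=-1, tape[-2..1]=0010 (head:  ^)
Step 2: in state D at pos -1, read 0 -> (D,0)->write 0,move L,goto B. Now: state=B, head=-2, tape[-3..1]=00010 (head:  ^)
Step 3: in state B at pos -2, read 0 -> (B,0)->write 1,move R,goto C. Now: state=C, head=-1, tape[-3..1]=01010 (head:   ^)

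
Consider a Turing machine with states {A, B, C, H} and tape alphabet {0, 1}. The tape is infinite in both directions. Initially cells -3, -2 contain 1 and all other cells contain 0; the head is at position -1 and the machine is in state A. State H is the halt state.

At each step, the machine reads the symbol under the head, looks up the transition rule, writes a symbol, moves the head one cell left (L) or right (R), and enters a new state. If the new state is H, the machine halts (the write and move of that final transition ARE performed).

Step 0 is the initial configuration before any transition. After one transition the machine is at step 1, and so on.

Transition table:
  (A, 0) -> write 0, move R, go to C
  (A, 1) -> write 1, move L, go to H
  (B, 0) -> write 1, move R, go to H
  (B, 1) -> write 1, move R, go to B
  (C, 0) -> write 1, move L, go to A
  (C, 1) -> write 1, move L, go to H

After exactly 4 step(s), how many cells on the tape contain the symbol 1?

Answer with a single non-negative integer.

Answer: 3

Derivation:
Step 1: in state A at pos -1, read 0 -> (A,0)->write 0,move R,goto C. Now: state=C, head=0, tape[-4..1]=011000 (head:     ^)
Step 2: in state C at pos 0, read 0 -> (C,0)->write 1,move L,goto A. Now: state=A, head=-1, tape[-4..1]=011010 (head:    ^)
Step 3: in state A at pos -1, read 0 -> (A,0)->write 0,move R,goto C. Now: state=C, head=0, tape[-4..1]=011010 (head:     ^)
Step 4: in state C at pos 0, read 1 -> (C,1)->write 1,move L,goto H. Now: state=H, head=-1, tape[-4..1]=011010 (head:    ^)
Cells containing 1 after step 4: {-3, -2, 0} -> 3 cell(s)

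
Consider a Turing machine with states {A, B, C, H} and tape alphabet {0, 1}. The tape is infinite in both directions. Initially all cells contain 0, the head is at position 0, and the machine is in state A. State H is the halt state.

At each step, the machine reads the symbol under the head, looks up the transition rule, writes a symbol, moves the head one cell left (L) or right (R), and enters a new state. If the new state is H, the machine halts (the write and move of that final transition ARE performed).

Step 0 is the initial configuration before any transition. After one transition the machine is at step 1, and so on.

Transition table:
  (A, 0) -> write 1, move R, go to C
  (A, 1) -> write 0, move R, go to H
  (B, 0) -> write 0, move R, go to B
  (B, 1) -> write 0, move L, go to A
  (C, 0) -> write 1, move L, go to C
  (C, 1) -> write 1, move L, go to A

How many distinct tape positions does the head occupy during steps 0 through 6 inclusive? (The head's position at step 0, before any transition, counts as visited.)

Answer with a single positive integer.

Answer: 3

Derivation:
Step 1: in state A at pos 0, read 0 -> (A,0)->write 1,move R,goto C. Now: state=C, head=1, tape[-1..2]=0100 (head:   ^)
Step 2: in state C at pos 1, read 0 -> (C,0)->write 1,move L,goto C. Now: state=C, head=0, tape[-1..2]=0110 (head:  ^)
Step 3: in state C at pos 0, read 1 -> (C,1)->write 1,move L,goto A. Now: state=A, head=-1, tape[-2..2]=00110 (head:  ^)
Step 4: in state A at pos -1, read 0 -> (A,0)->write 1,move R,goto C. Now: state=C, head=0, tape[-2..2]=01110 (head:   ^)
Step 5: in state C at pos 0, read 1 -> (C,1)->write 1,move L,goto A. Now: state=A, head=-1, tape[-2..2]=01110 (head:  ^)
Step 6: in state A at pos -1, read 1 -> (A,1)->write 0,move R,goto H. Now: state=H, head=0, tape[-2..2]=00110 (head:   ^)
Head positions at steps 0..6: starting at 0, distinct positions visited = {-1, 0, 1} -> 3 position(s)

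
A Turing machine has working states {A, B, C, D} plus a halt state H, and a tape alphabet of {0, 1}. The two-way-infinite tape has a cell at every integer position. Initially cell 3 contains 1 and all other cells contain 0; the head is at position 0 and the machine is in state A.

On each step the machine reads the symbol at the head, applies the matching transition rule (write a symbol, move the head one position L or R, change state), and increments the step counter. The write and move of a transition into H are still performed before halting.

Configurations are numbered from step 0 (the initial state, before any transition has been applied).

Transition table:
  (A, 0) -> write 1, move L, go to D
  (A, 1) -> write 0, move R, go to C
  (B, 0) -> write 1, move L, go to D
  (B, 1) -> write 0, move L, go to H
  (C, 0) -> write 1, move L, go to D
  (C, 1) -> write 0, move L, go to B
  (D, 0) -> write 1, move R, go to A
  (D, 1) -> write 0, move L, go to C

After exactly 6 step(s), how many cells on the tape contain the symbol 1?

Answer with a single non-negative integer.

Step 1: in state A at pos 0, read 0 -> (A,0)->write 1,move L,goto D. Now: state=D, head=-1, tape[-2..4]=0010010 (head:  ^)
Step 2: in state D at pos -1, read 0 -> (D,0)->write 1,move R,goto A. Now: state=A, head=0, tape[-2..4]=0110010 (head:   ^)
Step 3: in state A at pos 0, read 1 -> (A,1)->write 0,move R,goto C. Now: state=C, head=1, tape[-2..4]=0100010 (head:    ^)
Step 4: in state C at pos 1, read 0 -> (C,0)->write 1,move L,goto D. Now: state=D, head=0, tape[-2..4]=0101010 (head:   ^)
Step 5: in state D at pos 0, read 0 -> (D,0)->write 1,move R,goto A. Now: state=A, head=1, tape[-2..4]=0111010 (head:    ^)
Step 6: in state A at pos 1, read 1 -> (A,1)->write 0,move R,goto C. Now: state=C, head=2, tape[-2..4]=0110010 (head:     ^)
Cells containing 1 after step 6: {-1, 0, 3} -> 3 cell(s)

Answer: 3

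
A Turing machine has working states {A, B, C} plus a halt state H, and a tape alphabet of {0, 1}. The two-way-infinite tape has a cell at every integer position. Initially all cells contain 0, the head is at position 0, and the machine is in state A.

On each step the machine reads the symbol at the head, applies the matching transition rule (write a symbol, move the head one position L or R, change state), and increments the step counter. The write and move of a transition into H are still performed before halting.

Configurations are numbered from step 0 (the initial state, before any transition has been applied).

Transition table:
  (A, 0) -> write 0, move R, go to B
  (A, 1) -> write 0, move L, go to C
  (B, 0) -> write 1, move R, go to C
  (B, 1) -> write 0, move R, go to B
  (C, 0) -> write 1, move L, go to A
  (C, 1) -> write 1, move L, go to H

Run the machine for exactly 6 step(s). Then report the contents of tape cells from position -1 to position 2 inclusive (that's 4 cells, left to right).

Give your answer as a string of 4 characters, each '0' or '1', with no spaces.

Answer: 0101

Derivation:
Step 1: in state A at pos 0, read 0 -> (A,0)->write 0,move R,goto B. Now: state=B, head=1, tape[-1..2]=0000 (head:   ^)
Step 2: in state B at pos 1, read 0 -> (B,0)->write 1,move R,goto C. Now: state=C, head=2, tape[-1..3]=00100 (head:    ^)
Step 3: in state C at pos 2, read 0 -> (C,0)->write 1,move L,goto A. Now: state=A, head=1, tape[-1..3]=00110 (head:   ^)
Step 4: in state A at pos 1, read 1 -> (A,1)->write 0,move L,goto C. Now: state=C, head=0, tape[-1..3]=00010 (head:  ^)
Step 5: in state C at pos 0, read 0 -> (C,0)->write 1,move L,goto A. Now: state=A, head=-1, tape[-2..3]=001010 (head:  ^)
Step 6: in state A at pos -1, read 0 -> (A,0)->write 0,move R,goto B. Now: state=B, head=0, tape[-2..3]=001010 (head:   ^)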